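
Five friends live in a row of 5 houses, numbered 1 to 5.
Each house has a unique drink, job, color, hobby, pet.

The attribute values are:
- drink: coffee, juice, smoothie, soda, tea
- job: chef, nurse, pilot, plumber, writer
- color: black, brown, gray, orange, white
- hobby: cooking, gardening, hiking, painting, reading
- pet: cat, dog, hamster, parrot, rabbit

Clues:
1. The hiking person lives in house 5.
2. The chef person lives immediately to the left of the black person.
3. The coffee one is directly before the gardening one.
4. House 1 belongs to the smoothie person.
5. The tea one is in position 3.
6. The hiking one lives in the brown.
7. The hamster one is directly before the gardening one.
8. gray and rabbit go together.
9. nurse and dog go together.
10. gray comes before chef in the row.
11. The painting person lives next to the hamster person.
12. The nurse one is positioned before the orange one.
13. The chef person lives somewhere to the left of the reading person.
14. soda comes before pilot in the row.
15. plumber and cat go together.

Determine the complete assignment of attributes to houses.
Solution:

House | Drink | Job | Color | Hobby | Pet
-----------------------------------------
  1   | smoothie | writer | gray | painting | rabbit
  2   | coffee | chef | white | cooking | hamster
  3   | tea | nurse | black | gardening | dog
  4   | soda | plumber | orange | reading | cat
  5   | juice | pilot | brown | hiking | parrot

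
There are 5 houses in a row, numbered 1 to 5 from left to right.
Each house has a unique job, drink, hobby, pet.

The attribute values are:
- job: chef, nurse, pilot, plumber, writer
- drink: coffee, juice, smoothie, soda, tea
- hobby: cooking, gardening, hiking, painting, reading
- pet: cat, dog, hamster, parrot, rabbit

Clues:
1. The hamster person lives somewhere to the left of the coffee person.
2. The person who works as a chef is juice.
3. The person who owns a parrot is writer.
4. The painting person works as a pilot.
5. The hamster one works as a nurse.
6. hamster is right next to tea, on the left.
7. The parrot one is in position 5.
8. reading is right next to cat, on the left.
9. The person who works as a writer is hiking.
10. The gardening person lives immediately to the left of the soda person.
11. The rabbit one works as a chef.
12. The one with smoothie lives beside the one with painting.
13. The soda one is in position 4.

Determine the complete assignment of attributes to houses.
Solution:

House | Job | Drink | Hobby | Pet
---------------------------------
  1   | nurse | smoothie | reading | hamster
  2   | pilot | tea | painting | cat
  3   | chef | juice | gardening | rabbit
  4   | plumber | soda | cooking | dog
  5   | writer | coffee | hiking | parrot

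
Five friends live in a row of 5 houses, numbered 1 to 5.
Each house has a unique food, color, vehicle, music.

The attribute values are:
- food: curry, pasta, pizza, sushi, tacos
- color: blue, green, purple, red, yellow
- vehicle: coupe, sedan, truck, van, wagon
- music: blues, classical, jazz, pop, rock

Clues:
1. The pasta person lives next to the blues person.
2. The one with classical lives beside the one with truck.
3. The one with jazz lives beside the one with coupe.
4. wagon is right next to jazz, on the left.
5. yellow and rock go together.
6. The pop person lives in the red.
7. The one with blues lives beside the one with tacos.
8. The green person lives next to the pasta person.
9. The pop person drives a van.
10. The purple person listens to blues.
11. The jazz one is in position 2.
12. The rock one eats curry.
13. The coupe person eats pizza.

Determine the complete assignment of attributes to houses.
Solution:

House | Food | Color | Vehicle | Music
--------------------------------------
  1   | sushi | green | wagon | classical
  2   | pasta | blue | truck | jazz
  3   | pizza | purple | coupe | blues
  4   | tacos | red | van | pop
  5   | curry | yellow | sedan | rock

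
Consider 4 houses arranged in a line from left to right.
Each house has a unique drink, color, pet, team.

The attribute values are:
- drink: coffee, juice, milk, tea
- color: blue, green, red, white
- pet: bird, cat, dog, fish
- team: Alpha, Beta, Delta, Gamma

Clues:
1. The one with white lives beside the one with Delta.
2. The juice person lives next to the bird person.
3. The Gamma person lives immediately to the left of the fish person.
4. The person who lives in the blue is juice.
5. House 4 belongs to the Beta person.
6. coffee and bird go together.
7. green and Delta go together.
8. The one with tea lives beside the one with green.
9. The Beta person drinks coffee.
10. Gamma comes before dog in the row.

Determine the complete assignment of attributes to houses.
Solution:

House | Drink | Color | Pet | Team
----------------------------------
  1   | tea | white | cat | Gamma
  2   | milk | green | fish | Delta
  3   | juice | blue | dog | Alpha
  4   | coffee | red | bird | Beta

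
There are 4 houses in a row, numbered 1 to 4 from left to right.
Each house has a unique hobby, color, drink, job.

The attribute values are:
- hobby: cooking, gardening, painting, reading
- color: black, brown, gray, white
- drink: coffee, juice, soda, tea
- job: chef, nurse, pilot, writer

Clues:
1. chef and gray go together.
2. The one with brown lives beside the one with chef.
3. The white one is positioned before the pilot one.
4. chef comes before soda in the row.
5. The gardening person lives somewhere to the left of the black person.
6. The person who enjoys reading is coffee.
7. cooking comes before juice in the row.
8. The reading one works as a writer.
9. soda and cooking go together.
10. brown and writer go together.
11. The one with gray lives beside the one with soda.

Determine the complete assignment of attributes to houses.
Solution:

House | Hobby | Color | Drink | Job
-----------------------------------
  1   | reading | brown | coffee | writer
  2   | gardening | gray | tea | chef
  3   | cooking | white | soda | nurse
  4   | painting | black | juice | pilot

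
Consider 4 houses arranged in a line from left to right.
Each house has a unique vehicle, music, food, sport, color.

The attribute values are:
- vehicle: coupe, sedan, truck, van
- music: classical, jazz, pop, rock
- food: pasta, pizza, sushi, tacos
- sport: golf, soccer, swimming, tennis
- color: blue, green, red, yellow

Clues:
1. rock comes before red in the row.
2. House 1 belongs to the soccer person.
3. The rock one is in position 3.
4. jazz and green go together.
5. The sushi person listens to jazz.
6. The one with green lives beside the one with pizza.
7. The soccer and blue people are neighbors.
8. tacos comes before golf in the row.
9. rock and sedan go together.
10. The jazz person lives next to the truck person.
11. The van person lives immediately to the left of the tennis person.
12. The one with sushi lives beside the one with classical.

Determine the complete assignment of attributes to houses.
Solution:

House | Vehicle | Music | Food | Sport | Color
----------------------------------------------
  1   | van | jazz | sushi | soccer | green
  2   | truck | classical | pizza | tennis | blue
  3   | sedan | rock | tacos | swimming | yellow
  4   | coupe | pop | pasta | golf | red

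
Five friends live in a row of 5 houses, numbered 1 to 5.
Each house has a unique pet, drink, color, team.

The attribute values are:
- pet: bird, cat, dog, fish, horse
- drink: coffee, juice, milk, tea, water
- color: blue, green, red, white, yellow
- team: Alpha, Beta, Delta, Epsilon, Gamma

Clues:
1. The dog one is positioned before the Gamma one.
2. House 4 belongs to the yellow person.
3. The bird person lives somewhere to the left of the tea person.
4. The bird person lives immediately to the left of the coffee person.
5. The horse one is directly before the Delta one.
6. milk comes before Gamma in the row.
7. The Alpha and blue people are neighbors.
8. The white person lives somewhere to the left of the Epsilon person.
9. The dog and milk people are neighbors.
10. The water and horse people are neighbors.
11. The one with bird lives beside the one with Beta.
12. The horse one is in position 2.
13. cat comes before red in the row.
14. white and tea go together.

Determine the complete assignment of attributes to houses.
Solution:

House | Pet | Drink | Color | Team
----------------------------------
  1   | bird | water | green | Alpha
  2   | horse | coffee | blue | Beta
  3   | dog | tea | white | Delta
  4   | cat | milk | yellow | Epsilon
  5   | fish | juice | red | Gamma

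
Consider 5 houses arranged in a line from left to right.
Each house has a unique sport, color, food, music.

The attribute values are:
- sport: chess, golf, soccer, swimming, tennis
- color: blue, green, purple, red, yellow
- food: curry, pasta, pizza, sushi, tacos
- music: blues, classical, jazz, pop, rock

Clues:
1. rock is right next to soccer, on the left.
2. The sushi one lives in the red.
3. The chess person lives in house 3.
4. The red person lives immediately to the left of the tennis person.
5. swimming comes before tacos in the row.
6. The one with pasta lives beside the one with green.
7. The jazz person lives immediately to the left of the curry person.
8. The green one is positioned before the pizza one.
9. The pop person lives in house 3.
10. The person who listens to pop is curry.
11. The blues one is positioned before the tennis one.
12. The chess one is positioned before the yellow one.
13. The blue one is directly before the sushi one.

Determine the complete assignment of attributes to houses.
Solution:

House | Sport | Color | Food | Music
------------------------------------
  1   | swimming | purple | pasta | rock
  2   | soccer | green | tacos | jazz
  3   | chess | blue | curry | pop
  4   | golf | red | sushi | blues
  5   | tennis | yellow | pizza | classical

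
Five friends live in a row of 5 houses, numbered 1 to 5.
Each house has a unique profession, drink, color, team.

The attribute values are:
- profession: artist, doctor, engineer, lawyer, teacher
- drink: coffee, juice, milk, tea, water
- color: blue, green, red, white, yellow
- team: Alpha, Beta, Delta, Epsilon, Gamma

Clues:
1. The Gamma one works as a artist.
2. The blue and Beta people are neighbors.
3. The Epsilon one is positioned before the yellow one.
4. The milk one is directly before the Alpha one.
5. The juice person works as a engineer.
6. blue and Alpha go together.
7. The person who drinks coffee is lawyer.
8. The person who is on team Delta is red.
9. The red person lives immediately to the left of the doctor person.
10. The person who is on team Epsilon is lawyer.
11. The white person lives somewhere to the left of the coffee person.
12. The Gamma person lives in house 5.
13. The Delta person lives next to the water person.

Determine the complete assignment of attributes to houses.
Solution:

House | Profession | Drink | Color | Team
-----------------------------------------
  1   | teacher | milk | red | Delta
  2   | doctor | water | blue | Alpha
  3   | engineer | juice | white | Beta
  4   | lawyer | coffee | green | Epsilon
  5   | artist | tea | yellow | Gamma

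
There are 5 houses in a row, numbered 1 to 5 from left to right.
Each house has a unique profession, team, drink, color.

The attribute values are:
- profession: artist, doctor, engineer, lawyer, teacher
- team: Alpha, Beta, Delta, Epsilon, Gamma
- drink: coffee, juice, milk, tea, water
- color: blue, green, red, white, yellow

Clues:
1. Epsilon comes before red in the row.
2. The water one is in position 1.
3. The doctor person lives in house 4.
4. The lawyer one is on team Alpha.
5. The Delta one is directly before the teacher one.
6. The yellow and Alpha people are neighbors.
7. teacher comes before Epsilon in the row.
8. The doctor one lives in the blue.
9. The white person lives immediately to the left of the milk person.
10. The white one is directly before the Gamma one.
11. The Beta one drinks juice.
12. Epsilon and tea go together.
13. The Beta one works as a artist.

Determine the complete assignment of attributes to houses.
Solution:

House | Profession | Team | Drink | Color
-----------------------------------------
  1   | engineer | Delta | water | white
  2   | teacher | Gamma | milk | yellow
  3   | lawyer | Alpha | coffee | green
  4   | doctor | Epsilon | tea | blue
  5   | artist | Beta | juice | red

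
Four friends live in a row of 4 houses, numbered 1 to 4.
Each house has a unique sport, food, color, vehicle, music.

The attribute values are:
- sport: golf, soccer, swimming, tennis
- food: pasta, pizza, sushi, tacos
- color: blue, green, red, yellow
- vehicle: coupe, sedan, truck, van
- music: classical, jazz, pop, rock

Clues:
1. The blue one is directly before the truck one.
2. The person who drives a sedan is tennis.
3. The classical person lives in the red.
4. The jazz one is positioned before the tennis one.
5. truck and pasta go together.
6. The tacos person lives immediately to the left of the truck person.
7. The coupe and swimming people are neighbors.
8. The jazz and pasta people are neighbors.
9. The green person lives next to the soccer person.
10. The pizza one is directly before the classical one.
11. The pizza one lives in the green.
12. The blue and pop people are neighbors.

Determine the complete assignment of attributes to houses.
Solution:

House | Sport | Food | Color | Vehicle | Music
----------------------------------------------
  1   | golf | tacos | blue | coupe | jazz
  2   | swimming | pasta | yellow | truck | pop
  3   | tennis | pizza | green | sedan | rock
  4   | soccer | sushi | red | van | classical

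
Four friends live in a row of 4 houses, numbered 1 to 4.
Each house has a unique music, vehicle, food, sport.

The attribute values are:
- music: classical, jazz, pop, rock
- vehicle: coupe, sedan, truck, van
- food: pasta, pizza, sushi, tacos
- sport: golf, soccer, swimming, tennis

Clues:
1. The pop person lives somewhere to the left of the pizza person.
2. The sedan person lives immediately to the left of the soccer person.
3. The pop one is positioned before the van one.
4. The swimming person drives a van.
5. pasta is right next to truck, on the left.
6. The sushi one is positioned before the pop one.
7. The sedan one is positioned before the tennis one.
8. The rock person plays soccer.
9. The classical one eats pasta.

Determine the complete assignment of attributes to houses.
Solution:

House | Music | Vehicle | Food | Sport
--------------------------------------
  1   | classical | sedan | pasta | golf
  2   | rock | truck | sushi | soccer
  3   | pop | coupe | tacos | tennis
  4   | jazz | van | pizza | swimming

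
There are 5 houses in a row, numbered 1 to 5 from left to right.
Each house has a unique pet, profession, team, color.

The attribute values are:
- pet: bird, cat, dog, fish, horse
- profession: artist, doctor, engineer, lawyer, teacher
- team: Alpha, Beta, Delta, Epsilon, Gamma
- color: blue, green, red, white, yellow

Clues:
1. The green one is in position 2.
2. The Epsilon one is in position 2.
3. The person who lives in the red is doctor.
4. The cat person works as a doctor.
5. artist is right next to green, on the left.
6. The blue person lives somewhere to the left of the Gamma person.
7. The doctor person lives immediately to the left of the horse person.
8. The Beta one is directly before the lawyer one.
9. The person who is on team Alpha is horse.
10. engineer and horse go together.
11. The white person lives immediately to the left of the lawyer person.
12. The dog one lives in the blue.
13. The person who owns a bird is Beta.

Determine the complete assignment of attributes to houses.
Solution:

House | Pet | Profession | Team | Color
---------------------------------------
  1   | bird | artist | Beta | white
  2   | fish | lawyer | Epsilon | green
  3   | dog | teacher | Delta | blue
  4   | cat | doctor | Gamma | red
  5   | horse | engineer | Alpha | yellow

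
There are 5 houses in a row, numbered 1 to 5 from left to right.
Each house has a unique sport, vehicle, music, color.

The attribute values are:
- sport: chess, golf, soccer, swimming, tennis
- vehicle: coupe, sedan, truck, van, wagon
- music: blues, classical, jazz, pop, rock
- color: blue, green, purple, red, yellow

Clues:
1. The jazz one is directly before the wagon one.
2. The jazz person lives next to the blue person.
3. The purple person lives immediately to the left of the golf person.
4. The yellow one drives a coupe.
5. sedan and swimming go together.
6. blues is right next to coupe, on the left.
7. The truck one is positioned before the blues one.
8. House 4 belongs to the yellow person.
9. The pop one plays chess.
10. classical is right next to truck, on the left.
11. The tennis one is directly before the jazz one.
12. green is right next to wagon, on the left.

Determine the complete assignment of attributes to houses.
Solution:

House | Sport | Vehicle | Music | Color
---------------------------------------
  1   | tennis | van | classical | purple
  2   | golf | truck | jazz | green
  3   | soccer | wagon | blues | blue
  4   | chess | coupe | pop | yellow
  5   | swimming | sedan | rock | red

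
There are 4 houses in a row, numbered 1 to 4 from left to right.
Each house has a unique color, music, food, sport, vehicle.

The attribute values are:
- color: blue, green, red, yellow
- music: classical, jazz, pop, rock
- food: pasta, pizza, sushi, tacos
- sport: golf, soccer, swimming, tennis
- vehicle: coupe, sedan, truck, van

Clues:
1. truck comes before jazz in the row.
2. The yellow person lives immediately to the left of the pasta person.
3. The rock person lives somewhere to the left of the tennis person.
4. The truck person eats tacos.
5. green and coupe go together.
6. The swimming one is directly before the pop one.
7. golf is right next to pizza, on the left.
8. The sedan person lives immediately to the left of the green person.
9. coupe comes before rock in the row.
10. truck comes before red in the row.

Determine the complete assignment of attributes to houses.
Solution:

House | Color | Music | Food | Sport | Vehicle
----------------------------------------------
  1   | yellow | classical | sushi | swimming | sedan
  2   | green | pop | pasta | soccer | coupe
  3   | blue | rock | tacos | golf | truck
  4   | red | jazz | pizza | tennis | van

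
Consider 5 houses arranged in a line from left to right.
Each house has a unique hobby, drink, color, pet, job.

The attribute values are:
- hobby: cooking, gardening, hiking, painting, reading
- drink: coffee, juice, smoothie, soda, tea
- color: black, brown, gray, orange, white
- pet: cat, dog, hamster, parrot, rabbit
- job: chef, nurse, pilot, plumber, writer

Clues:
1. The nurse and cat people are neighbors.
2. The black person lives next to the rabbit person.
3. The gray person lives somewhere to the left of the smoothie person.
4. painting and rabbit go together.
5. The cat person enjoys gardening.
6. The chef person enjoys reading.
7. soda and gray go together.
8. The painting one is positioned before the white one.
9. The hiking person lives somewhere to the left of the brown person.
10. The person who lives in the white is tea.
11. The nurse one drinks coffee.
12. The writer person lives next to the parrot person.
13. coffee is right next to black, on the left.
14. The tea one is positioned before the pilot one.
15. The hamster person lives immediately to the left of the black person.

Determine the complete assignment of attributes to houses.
Solution:

House | Hobby | Drink | Color | Pet | Job
-----------------------------------------
  1   | hiking | coffee | orange | hamster | nurse
  2   | gardening | juice | black | cat | plumber
  3   | painting | soda | gray | rabbit | writer
  4   | reading | tea | white | parrot | chef
  5   | cooking | smoothie | brown | dog | pilot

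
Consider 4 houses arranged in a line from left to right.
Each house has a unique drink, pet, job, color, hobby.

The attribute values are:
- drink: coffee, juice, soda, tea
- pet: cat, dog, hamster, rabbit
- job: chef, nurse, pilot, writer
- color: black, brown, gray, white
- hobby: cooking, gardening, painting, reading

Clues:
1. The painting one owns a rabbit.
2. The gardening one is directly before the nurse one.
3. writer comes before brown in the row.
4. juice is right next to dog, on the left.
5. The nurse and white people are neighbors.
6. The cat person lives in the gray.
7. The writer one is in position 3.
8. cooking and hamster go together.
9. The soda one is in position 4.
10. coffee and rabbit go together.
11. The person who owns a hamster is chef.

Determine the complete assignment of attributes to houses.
Solution:

House | Drink | Pet | Job | Color | Hobby
-----------------------------------------
  1   | juice | cat | pilot | gray | gardening
  2   | tea | dog | nurse | black | reading
  3   | coffee | rabbit | writer | white | painting
  4   | soda | hamster | chef | brown | cooking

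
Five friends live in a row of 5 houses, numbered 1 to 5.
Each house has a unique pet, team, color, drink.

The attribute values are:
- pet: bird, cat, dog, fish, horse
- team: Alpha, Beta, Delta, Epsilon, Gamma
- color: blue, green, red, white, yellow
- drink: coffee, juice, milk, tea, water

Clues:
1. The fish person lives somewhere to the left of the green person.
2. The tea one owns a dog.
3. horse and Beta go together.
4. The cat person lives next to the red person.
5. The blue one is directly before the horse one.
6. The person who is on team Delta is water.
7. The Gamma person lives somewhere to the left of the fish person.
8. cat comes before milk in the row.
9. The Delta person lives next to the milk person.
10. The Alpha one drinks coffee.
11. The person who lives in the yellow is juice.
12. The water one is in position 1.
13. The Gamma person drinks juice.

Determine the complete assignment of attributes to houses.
Solution:

House | Pet | Team | Color | Drink
----------------------------------
  1   | cat | Delta | blue | water
  2   | horse | Beta | red | milk
  3   | bird | Gamma | yellow | juice
  4   | fish | Alpha | white | coffee
  5   | dog | Epsilon | green | tea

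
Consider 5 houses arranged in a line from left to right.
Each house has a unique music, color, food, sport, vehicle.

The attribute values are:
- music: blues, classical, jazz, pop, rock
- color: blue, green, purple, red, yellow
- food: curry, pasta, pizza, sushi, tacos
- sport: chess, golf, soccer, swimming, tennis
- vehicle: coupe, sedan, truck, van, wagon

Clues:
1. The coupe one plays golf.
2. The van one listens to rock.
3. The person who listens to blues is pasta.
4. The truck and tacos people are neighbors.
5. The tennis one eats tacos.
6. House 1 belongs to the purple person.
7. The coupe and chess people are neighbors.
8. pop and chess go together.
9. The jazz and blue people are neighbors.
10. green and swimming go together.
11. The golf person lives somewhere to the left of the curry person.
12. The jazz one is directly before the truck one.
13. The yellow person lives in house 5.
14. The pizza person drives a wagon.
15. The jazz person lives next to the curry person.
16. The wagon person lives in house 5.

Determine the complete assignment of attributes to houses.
Solution:

House | Music | Color | Food | Sport | Vehicle
----------------------------------------------
  1   | jazz | purple | sushi | golf | coupe
  2   | pop | blue | curry | chess | truck
  3   | rock | red | tacos | tennis | van
  4   | blues | green | pasta | swimming | sedan
  5   | classical | yellow | pizza | soccer | wagon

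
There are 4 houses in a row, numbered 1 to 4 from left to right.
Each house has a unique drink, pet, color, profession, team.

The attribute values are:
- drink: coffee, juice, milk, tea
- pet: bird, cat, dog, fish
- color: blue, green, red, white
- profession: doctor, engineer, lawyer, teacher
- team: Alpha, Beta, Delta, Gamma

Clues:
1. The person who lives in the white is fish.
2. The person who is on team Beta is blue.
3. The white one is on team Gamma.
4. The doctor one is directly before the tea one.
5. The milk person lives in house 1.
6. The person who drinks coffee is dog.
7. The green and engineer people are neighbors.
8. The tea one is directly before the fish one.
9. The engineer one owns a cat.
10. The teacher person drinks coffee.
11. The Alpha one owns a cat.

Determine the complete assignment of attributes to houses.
Solution:

House | Drink | Pet | Color | Profession | Team
-----------------------------------------------
  1   | milk | bird | green | doctor | Delta
  2   | tea | cat | red | engineer | Alpha
  3   | juice | fish | white | lawyer | Gamma
  4   | coffee | dog | blue | teacher | Beta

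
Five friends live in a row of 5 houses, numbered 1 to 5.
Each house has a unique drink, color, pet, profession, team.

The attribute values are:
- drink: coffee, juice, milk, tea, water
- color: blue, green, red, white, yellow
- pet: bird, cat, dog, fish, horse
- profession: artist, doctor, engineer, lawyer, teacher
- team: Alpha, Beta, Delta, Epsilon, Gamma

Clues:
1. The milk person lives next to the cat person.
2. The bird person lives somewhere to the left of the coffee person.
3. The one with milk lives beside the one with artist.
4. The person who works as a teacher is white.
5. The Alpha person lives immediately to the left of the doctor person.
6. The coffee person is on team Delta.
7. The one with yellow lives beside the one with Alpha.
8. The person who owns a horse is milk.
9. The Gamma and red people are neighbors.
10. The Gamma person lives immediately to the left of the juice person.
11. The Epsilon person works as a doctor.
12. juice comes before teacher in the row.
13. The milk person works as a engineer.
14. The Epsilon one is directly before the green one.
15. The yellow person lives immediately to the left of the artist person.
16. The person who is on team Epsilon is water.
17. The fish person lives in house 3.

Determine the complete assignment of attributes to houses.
Solution:

House | Drink | Color | Pet | Profession | Team
-----------------------------------------------
  1   | milk | yellow | horse | engineer | Gamma
  2   | juice | red | cat | artist | Alpha
  3   | water | blue | fish | doctor | Epsilon
  4   | tea | green | bird | lawyer | Beta
  5   | coffee | white | dog | teacher | Delta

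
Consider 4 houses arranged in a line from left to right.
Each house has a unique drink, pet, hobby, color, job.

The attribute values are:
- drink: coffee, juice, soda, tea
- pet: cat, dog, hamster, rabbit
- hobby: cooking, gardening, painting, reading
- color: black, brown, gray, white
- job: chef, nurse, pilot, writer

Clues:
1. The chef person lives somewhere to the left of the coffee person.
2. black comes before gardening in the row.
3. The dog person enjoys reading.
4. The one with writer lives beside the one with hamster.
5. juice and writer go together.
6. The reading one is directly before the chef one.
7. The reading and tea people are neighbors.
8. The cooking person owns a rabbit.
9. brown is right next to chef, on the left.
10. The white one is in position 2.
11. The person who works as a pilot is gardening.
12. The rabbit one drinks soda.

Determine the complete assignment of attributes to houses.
Solution:

House | Drink | Pet | Hobby | Color | Job
-----------------------------------------
  1   | juice | dog | reading | brown | writer
  2   | tea | hamster | painting | white | chef
  3   | soda | rabbit | cooking | black | nurse
  4   | coffee | cat | gardening | gray | pilot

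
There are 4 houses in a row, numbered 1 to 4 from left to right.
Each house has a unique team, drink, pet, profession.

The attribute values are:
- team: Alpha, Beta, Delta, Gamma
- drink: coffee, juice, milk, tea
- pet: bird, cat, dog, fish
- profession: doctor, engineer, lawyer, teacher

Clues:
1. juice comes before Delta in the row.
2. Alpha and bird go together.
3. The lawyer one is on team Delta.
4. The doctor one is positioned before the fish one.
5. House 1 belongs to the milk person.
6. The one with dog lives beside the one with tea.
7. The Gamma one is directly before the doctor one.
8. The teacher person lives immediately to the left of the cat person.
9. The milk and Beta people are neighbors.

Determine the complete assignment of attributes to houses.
Solution:

House | Team | Drink | Pet | Profession
---------------------------------------
  1   | Gamma | milk | dog | teacher
  2   | Beta | tea | cat | doctor
  3   | Alpha | juice | bird | engineer
  4   | Delta | coffee | fish | lawyer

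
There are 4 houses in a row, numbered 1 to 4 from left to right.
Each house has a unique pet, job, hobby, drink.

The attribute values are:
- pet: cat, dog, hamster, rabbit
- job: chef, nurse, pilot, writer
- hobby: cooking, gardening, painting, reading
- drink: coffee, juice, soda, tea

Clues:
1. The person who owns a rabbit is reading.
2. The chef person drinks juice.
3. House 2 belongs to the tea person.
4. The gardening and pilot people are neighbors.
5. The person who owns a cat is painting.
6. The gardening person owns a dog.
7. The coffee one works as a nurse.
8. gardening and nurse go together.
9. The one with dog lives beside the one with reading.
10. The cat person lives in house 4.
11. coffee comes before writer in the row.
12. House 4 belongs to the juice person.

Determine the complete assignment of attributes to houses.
Solution:

House | Pet | Job | Hobby | Drink
---------------------------------
  1   | dog | nurse | gardening | coffee
  2   | rabbit | pilot | reading | tea
  3   | hamster | writer | cooking | soda
  4   | cat | chef | painting | juice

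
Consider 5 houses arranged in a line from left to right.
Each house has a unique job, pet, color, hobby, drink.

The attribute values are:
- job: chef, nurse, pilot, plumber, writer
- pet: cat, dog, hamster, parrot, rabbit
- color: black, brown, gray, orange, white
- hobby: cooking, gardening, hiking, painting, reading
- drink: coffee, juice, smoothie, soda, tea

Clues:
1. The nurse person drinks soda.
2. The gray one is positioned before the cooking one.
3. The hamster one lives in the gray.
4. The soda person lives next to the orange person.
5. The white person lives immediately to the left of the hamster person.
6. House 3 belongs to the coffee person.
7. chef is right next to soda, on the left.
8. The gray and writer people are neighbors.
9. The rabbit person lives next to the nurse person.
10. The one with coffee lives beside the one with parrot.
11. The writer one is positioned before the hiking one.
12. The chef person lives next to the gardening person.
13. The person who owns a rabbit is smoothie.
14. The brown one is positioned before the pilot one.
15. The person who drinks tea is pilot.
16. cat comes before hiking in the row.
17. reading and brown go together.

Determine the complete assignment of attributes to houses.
Solution:

House | Job | Pet | Color | Hobby | Drink
-----------------------------------------
  1   | chef | rabbit | white | painting | smoothie
  2   | nurse | hamster | gray | gardening | soda
  3   | writer | cat | orange | cooking | coffee
  4   | plumber | parrot | brown | reading | juice
  5   | pilot | dog | black | hiking | tea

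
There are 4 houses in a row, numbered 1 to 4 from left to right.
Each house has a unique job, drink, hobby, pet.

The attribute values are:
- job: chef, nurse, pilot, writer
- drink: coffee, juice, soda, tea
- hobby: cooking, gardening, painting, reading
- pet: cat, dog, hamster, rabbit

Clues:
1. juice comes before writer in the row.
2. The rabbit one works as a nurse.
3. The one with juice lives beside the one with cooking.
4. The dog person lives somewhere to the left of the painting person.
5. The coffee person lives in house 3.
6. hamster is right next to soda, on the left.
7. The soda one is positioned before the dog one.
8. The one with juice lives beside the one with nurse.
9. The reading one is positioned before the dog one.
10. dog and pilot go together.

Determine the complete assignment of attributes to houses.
Solution:

House | Job | Drink | Hobby | Pet
---------------------------------
  1   | chef | juice | reading | hamster
  2   | nurse | soda | cooking | rabbit
  3   | pilot | coffee | gardening | dog
  4   | writer | tea | painting | cat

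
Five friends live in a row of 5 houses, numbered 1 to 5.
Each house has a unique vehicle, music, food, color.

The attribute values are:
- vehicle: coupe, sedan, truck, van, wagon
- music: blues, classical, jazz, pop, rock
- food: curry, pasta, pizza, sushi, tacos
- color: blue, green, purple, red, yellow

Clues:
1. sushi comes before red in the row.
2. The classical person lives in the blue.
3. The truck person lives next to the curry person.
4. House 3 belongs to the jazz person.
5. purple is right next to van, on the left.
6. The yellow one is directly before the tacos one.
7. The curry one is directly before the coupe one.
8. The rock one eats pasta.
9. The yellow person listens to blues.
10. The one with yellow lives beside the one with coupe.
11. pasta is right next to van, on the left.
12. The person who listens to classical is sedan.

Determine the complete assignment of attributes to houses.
Solution:

House | Vehicle | Music | Food | Color
--------------------------------------
  1   | truck | rock | pasta | purple
  2   | van | blues | curry | yellow
  3   | coupe | jazz | tacos | green
  4   | sedan | classical | sushi | blue
  5   | wagon | pop | pizza | red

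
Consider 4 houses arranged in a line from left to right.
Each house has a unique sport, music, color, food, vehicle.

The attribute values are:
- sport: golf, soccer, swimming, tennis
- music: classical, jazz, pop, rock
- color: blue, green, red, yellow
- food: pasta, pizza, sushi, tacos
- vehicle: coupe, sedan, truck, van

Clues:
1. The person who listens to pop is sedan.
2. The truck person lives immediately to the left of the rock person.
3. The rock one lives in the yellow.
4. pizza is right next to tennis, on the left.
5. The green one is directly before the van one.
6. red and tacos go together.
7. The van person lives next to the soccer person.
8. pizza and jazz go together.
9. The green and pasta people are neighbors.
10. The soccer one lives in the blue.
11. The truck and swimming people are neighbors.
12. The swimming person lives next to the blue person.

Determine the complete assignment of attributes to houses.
Solution:

House | Sport | Music | Color | Food | Vehicle
----------------------------------------------
  1   | golf | classical | green | sushi | truck
  2   | swimming | rock | yellow | pasta | van
  3   | soccer | jazz | blue | pizza | coupe
  4   | tennis | pop | red | tacos | sedan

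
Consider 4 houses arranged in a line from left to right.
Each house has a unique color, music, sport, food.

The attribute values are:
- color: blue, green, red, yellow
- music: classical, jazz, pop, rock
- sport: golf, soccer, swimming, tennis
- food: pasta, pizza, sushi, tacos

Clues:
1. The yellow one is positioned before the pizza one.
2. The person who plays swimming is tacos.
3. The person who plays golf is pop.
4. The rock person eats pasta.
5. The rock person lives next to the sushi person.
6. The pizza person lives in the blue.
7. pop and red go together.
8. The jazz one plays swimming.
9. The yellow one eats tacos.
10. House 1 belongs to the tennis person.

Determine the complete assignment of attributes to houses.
Solution:

House | Color | Music | Sport | Food
------------------------------------
  1   | green | rock | tennis | pasta
  2   | red | pop | golf | sushi
  3   | yellow | jazz | swimming | tacos
  4   | blue | classical | soccer | pizza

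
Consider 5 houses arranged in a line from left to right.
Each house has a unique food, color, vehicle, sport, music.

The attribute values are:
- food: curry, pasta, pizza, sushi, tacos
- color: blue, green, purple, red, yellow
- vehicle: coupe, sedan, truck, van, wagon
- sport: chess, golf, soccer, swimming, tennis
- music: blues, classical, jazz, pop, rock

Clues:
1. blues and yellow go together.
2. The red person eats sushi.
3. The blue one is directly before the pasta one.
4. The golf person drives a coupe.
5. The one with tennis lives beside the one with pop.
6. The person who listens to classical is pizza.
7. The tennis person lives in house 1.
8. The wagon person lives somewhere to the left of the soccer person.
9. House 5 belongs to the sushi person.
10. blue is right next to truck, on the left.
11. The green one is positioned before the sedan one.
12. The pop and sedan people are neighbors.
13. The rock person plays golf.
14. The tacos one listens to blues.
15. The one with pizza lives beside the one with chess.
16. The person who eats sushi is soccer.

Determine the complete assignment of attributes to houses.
Solution:

House | Food | Color | Vehicle | Sport | Music
----------------------------------------------
  1   | pizza | blue | wagon | tennis | classical
  2   | pasta | green | truck | chess | pop
  3   | tacos | yellow | sedan | swimming | blues
  4   | curry | purple | coupe | golf | rock
  5   | sushi | red | van | soccer | jazz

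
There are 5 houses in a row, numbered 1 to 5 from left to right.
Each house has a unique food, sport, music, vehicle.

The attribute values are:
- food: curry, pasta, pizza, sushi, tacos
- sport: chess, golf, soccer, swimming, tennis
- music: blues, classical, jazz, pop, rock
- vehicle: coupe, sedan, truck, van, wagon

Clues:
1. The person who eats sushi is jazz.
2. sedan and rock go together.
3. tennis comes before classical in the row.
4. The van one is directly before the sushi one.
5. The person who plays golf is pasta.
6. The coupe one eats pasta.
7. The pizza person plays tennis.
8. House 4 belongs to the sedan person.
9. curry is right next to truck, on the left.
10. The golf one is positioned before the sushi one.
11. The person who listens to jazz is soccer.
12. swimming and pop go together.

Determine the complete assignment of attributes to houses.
Solution:

House | Food | Sport | Music | Vehicle
--------------------------------------
  1   | pasta | golf | blues | coupe
  2   | curry | swimming | pop | van
  3   | sushi | soccer | jazz | truck
  4   | pizza | tennis | rock | sedan
  5   | tacos | chess | classical | wagon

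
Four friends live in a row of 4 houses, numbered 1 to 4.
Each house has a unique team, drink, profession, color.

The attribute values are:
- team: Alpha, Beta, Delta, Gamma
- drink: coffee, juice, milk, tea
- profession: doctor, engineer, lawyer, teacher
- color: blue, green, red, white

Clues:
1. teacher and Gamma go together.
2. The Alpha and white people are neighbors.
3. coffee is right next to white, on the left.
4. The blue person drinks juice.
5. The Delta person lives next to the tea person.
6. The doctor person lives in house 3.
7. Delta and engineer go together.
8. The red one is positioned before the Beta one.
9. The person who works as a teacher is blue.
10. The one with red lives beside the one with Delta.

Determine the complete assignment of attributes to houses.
Solution:

House | Team | Drink | Profession | Color
-----------------------------------------
  1   | Alpha | coffee | lawyer | red
  2   | Delta | milk | engineer | white
  3   | Beta | tea | doctor | green
  4   | Gamma | juice | teacher | blue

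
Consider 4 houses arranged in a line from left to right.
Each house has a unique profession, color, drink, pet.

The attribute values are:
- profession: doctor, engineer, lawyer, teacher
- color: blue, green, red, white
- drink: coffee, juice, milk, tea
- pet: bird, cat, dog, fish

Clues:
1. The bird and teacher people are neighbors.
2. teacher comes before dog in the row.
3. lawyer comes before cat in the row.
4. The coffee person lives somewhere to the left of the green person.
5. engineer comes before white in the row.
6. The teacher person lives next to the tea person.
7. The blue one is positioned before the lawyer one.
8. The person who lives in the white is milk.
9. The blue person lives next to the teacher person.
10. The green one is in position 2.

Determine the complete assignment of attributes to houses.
Solution:

House | Profession | Color | Drink | Pet
----------------------------------------
  1   | engineer | blue | coffee | bird
  2   | teacher | green | juice | fish
  3   | lawyer | red | tea | dog
  4   | doctor | white | milk | cat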